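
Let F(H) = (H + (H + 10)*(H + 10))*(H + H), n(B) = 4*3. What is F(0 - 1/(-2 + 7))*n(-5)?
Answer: -57504/125 ≈ -460.03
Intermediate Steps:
n(B) = 12
F(H) = 2*H*(H + (10 + H)²) (F(H) = (H + (10 + H)*(10 + H))*(2*H) = (H + (10 + H)²)*(2*H) = 2*H*(H + (10 + H)²))
F(0 - 1/(-2 + 7))*n(-5) = (2*(0 - 1/(-2 + 7))*((0 - 1/(-2 + 7)) + (10 + (0 - 1/(-2 + 7)))²))*12 = (2*(0 - 1/5)*((0 - 1/5) + (10 + (0 - 1/5))²))*12 = (2*(0 - 1*⅕)*((0 - 1*⅕) + (10 + (0 - 1*⅕))²))*12 = (2*(0 - ⅕)*((0 - ⅕) + (10 + (0 - ⅕))²))*12 = (2*(-⅕)*(-⅕ + (10 - ⅕)²))*12 = (2*(-⅕)*(-⅕ + (49/5)²))*12 = (2*(-⅕)*(-⅕ + 2401/25))*12 = (2*(-⅕)*(2396/25))*12 = -4792/125*12 = -57504/125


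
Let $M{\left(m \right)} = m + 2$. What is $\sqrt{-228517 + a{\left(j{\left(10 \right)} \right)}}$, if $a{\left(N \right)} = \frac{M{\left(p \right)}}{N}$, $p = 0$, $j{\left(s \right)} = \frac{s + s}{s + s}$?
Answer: $i \sqrt{228515} \approx 478.03 i$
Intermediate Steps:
$j{\left(s \right)} = 1$ ($j{\left(s \right)} = \frac{2 s}{2 s} = 2 s \frac{1}{2 s} = 1$)
$M{\left(m \right)} = 2 + m$
$a{\left(N \right)} = \frac{2}{N}$ ($a{\left(N \right)} = \frac{2 + 0}{N} = \frac{2}{N}$)
$\sqrt{-228517 + a{\left(j{\left(10 \right)} \right)}} = \sqrt{-228517 + \frac{2}{1}} = \sqrt{-228517 + 2 \cdot 1} = \sqrt{-228517 + 2} = \sqrt{-228515} = i \sqrt{228515}$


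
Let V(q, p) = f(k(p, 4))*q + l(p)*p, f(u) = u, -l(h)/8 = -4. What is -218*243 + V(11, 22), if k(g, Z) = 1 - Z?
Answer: -52303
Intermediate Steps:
l(h) = 32 (l(h) = -8*(-4) = 32)
V(q, p) = -3*q + 32*p (V(q, p) = (1 - 1*4)*q + 32*p = (1 - 4)*q + 32*p = -3*q + 32*p)
-218*243 + V(11, 22) = -218*243 + (-3*11 + 32*22) = -52974 + (-33 + 704) = -52974 + 671 = -52303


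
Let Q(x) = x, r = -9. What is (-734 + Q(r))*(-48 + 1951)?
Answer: -1413929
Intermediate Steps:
(-734 + Q(r))*(-48 + 1951) = (-734 - 9)*(-48 + 1951) = -743*1903 = -1413929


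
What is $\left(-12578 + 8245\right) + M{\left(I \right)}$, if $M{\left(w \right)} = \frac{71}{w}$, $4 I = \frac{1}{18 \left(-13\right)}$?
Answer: $-70789$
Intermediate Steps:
$I = - \frac{1}{936}$ ($I = \frac{\frac{1}{18} \frac{1}{-13}}{4} = \frac{\frac{1}{18} \left(- \frac{1}{13}\right)}{4} = \frac{1}{4} \left(- \frac{1}{234}\right) = - \frac{1}{936} \approx -0.0010684$)
$\left(-12578 + 8245\right) + M{\left(I \right)} = \left(-12578 + 8245\right) + \frac{71}{- \frac{1}{936}} = -4333 + 71 \left(-936\right) = -4333 - 66456 = -70789$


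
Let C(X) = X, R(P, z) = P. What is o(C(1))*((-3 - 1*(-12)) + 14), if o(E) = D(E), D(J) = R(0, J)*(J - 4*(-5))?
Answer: 0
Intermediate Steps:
D(J) = 0 (D(J) = 0*(J - 4*(-5)) = 0*(J + 20) = 0*(20 + J) = 0)
o(E) = 0
o(C(1))*((-3 - 1*(-12)) + 14) = 0*((-3 - 1*(-12)) + 14) = 0*((-3 + 12) + 14) = 0*(9 + 14) = 0*23 = 0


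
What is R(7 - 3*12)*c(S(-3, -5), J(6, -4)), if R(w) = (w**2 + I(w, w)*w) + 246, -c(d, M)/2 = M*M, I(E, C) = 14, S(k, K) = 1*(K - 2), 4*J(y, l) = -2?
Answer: -681/2 ≈ -340.50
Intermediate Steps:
J(y, l) = -1/2 (J(y, l) = (1/4)*(-2) = -1/2)
S(k, K) = -2 + K (S(k, K) = 1*(-2 + K) = -2 + K)
c(d, M) = -2*M**2 (c(d, M) = -2*M*M = -2*M**2)
R(w) = 246 + w**2 + 14*w (R(w) = (w**2 + 14*w) + 246 = 246 + w**2 + 14*w)
R(7 - 3*12)*c(S(-3, -5), J(6, -4)) = (246 + (7 - 3*12)**2 + 14*(7 - 3*12))*(-2*(-1/2)**2) = (246 + (7 - 36)**2 + 14*(7 - 36))*(-2*1/4) = (246 + (-29)**2 + 14*(-29))*(-1/2) = (246 + 841 - 406)*(-1/2) = 681*(-1/2) = -681/2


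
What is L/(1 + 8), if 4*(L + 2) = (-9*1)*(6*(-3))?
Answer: 77/18 ≈ 4.2778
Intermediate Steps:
L = 77/2 (L = -2 + ((-9*1)*(6*(-3)))/4 = -2 + (-9*(-18))/4 = -2 + (1/4)*162 = -2 + 81/2 = 77/2 ≈ 38.500)
L/(1 + 8) = 77/(2*(1 + 8)) = (77/2)/9 = (77/2)*(1/9) = 77/18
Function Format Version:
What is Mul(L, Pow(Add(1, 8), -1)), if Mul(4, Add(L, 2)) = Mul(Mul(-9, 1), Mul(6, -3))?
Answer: Rational(77, 18) ≈ 4.2778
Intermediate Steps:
L = Rational(77, 2) (L = Add(-2, Mul(Rational(1, 4), Mul(Mul(-9, 1), Mul(6, -3)))) = Add(-2, Mul(Rational(1, 4), Mul(-9, -18))) = Add(-2, Mul(Rational(1, 4), 162)) = Add(-2, Rational(81, 2)) = Rational(77, 2) ≈ 38.500)
Mul(L, Pow(Add(1, 8), -1)) = Mul(Rational(77, 2), Pow(Add(1, 8), -1)) = Mul(Rational(77, 2), Pow(9, -1)) = Mul(Rational(77, 2), Rational(1, 9)) = Rational(77, 18)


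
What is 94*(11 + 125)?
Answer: 12784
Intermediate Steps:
94*(11 + 125) = 94*136 = 12784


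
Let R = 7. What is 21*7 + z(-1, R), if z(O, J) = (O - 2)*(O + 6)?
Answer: 132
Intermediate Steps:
z(O, J) = (-2 + O)*(6 + O)
21*7 + z(-1, R) = 21*7 + (-12 + (-1)**2 + 4*(-1)) = 147 + (-12 + 1 - 4) = 147 - 15 = 132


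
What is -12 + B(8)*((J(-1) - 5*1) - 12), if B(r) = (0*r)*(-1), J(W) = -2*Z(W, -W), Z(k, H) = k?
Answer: -12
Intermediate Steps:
J(W) = -2*W
B(r) = 0 (B(r) = 0*(-1) = 0)
-12 + B(8)*((J(-1) - 5*1) - 12) = -12 + 0*((-2*(-1) - 5*1) - 12) = -12 + 0*((2 - 5) - 12) = -12 + 0*(-3 - 12) = -12 + 0*(-15) = -12 + 0 = -12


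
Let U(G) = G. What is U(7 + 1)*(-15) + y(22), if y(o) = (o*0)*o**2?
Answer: -120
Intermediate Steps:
y(o) = 0 (y(o) = 0*o**2 = 0)
U(7 + 1)*(-15) + y(22) = (7 + 1)*(-15) + 0 = 8*(-15) + 0 = -120 + 0 = -120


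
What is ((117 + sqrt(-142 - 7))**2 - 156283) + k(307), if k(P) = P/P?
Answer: -142742 + 234*I*sqrt(149) ≈ -1.4274e+5 + 2856.3*I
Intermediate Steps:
k(P) = 1
((117 + sqrt(-142 - 7))**2 - 156283) + k(307) = ((117 + sqrt(-142 - 7))**2 - 156283) + 1 = ((117 + sqrt(-149))**2 - 156283) + 1 = ((117 + I*sqrt(149))**2 - 156283) + 1 = (-156283 + (117 + I*sqrt(149))**2) + 1 = -156282 + (117 + I*sqrt(149))**2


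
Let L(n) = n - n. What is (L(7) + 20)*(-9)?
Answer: -180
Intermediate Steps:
L(n) = 0
(L(7) + 20)*(-9) = (0 + 20)*(-9) = 20*(-9) = -180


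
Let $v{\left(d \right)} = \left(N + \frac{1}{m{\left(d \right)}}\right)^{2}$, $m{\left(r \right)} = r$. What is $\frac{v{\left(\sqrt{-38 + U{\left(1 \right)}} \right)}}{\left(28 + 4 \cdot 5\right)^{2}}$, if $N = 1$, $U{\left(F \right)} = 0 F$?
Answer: $\frac{37}{87552} - \frac{i \sqrt{38}}{43776} \approx 0.00042261 - 0.00014082 i$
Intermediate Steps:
$U{\left(F \right)} = 0$
$v{\left(d \right)} = \left(1 + \frac{1}{d}\right)^{2}$
$\frac{v{\left(\sqrt{-38 + U{\left(1 \right)}} \right)}}{\left(28 + 4 \cdot 5\right)^{2}} = \frac{\frac{1}{-38 + 0} \left(1 + \sqrt{-38 + 0}\right)^{2}}{\left(28 + 4 \cdot 5\right)^{2}} = \frac{\frac{1}{-38} \left(1 + \sqrt{-38}\right)^{2}}{\left(28 + 20\right)^{2}} = \frac{\frac{1}{-38} \left(1 + i \sqrt{38}\right)^{2}}{48^{2}} = \frac{\left(- \frac{1}{38}\right) \left(1 + i \sqrt{38}\right)^{2}}{2304} = - \frac{\left(1 + i \sqrt{38}\right)^{2}}{38} \cdot \frac{1}{2304} = - \frac{\left(1 + i \sqrt{38}\right)^{2}}{87552}$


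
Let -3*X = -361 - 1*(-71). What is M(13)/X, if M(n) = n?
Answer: 39/290 ≈ 0.13448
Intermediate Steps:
X = 290/3 (X = -(-361 - 1*(-71))/3 = -(-361 + 71)/3 = -1/3*(-290) = 290/3 ≈ 96.667)
M(13)/X = 13/(290/3) = 13*(3/290) = 39/290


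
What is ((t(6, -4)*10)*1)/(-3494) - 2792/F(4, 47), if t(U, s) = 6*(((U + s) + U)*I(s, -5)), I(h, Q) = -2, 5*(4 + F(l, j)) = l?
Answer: 3049475/3494 ≈ 872.77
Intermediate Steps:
F(l, j) = -4 + l/5
t(U, s) = -24*U - 12*s (t(U, s) = 6*(((U + s) + U)*(-2)) = 6*((s + 2*U)*(-2)) = 6*(-4*U - 2*s) = -24*U - 12*s)
((t(6, -4)*10)*1)/(-3494) - 2792/F(4, 47) = (((-24*6 - 12*(-4))*10)*1)/(-3494) - 2792/(-4 + (⅕)*4) = (((-144 + 48)*10)*1)*(-1/3494) - 2792/(-4 + ⅘) = (-96*10*1)*(-1/3494) - 2792/(-16/5) = -960*1*(-1/3494) - 2792*(-5/16) = -960*(-1/3494) + 1745/2 = 480/1747 + 1745/2 = 3049475/3494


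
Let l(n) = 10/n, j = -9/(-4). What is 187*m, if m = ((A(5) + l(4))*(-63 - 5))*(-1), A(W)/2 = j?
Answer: 89012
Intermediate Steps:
j = 9/4 (j = -9*(-1/4) = 9/4 ≈ 2.2500)
A(W) = 9/2 (A(W) = 2*(9/4) = 9/2)
m = 476 (m = ((9/2 + 10/4)*(-63 - 5))*(-1) = ((9/2 + 10*(1/4))*(-68))*(-1) = ((9/2 + 5/2)*(-68))*(-1) = (7*(-68))*(-1) = -476*(-1) = 476)
187*m = 187*476 = 89012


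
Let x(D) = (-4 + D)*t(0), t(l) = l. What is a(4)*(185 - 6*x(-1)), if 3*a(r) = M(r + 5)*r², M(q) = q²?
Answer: 79920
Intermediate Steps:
x(D) = 0 (x(D) = (-4 + D)*0 = 0)
a(r) = r²*(5 + r)²/3 (a(r) = ((r + 5)²*r²)/3 = ((5 + r)²*r²)/3 = (r²*(5 + r)²)/3 = r²*(5 + r)²/3)
a(4)*(185 - 6*x(-1)) = ((⅓)*4²*(5 + 4)²)*(185 - 6*0) = ((⅓)*16*9²)*(185 + 0) = ((⅓)*16*81)*185 = 432*185 = 79920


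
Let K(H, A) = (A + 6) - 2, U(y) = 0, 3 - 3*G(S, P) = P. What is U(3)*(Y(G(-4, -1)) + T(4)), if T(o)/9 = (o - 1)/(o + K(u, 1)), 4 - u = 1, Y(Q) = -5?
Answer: 0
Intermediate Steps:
G(S, P) = 1 - P/3
u = 3 (u = 4 - 1*1 = 4 - 1 = 3)
K(H, A) = 4 + A (K(H, A) = (6 + A) - 2 = 4 + A)
T(o) = 9*(-1 + o)/(5 + o) (T(o) = 9*((o - 1)/(o + (4 + 1))) = 9*((-1 + o)/(o + 5)) = 9*((-1 + o)/(5 + o)) = 9*(-1 + o)/(5 + o))
U(3)*(Y(G(-4, -1)) + T(4)) = 0*(-5 + 9*(-1 + 4)/(5 + 4)) = 0*(-5 + 9*3/9) = 0*(-5 + 9*(1/9)*3) = 0*(-5 + 3) = 0*(-2) = 0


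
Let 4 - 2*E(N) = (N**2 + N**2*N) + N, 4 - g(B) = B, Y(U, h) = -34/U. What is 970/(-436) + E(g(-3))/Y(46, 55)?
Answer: 491010/1853 ≈ 264.98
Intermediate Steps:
g(B) = 4 - B
E(N) = 2 - N/2 - N**2/2 - N**3/2 (E(N) = 2 - ((N**2 + N**2*N) + N)/2 = 2 - ((N**2 + N**3) + N)/2 = 2 - (N + N**2 + N**3)/2 = 2 + (-N/2 - N**2/2 - N**3/2) = 2 - N/2 - N**2/2 - N**3/2)
970/(-436) + E(g(-3))/Y(46, 55) = 970/(-436) + (2 - (4 - 1*(-3))/2 - (4 - 1*(-3))**2/2 - (4 - 1*(-3))**3/2)/((-34/46)) = 970*(-1/436) + (2 - (4 + 3)/2 - (4 + 3)**2/2 - (4 + 3)**3/2)/((-34*1/46)) = -485/218 + (2 - 1/2*7 - 1/2*7**2 - 1/2*7**3)/(-17/23) = -485/218 + (2 - 7/2 - 1/2*49 - 1/2*343)*(-23/17) = -485/218 + (2 - 7/2 - 49/2 - 343/2)*(-23/17) = -485/218 - 395/2*(-23/17) = -485/218 + 9085/34 = 491010/1853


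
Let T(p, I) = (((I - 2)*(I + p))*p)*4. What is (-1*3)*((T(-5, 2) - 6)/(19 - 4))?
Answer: 6/5 ≈ 1.2000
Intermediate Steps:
T(p, I) = 4*p*(-2 + I)*(I + p) (T(p, I) = (((-2 + I)*(I + p))*p)*4 = (p*(-2 + I)*(I + p))*4 = 4*p*(-2 + I)*(I + p))
(-1*3)*((T(-5, 2) - 6)/(19 - 4)) = (-1*3)*((4*(-5)*(2² - 2*2 - 2*(-5) + 2*(-5)) - 6)/(19 - 4)) = -3*(4*(-5)*(4 - 4 + 10 - 10) - 6)/15 = -3*(4*(-5)*0 - 6)/15 = -3*(0 - 6)/15 = -(-18)/15 = -3*(-⅖) = 6/5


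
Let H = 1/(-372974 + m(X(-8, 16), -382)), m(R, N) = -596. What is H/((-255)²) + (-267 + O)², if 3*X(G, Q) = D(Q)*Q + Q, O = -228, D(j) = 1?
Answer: 5951997650981249/24291389250 ≈ 2.4503e+5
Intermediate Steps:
X(G, Q) = 2*Q/3 (X(G, Q) = (1*Q + Q)/3 = (Q + Q)/3 = (2*Q)/3 = 2*Q/3)
H = -1/373570 (H = 1/(-372974 - 596) = 1/(-373570) = -1/373570 ≈ -2.6769e-6)
H/((-255)²) + (-267 + O)² = -1/(373570*((-255)²)) + (-267 - 228)² = -1/373570/65025 + (-495)² = -1/373570*1/65025 + 245025 = -1/24291389250 + 245025 = 5951997650981249/24291389250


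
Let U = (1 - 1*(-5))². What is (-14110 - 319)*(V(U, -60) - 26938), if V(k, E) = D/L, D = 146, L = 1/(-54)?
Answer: 502446638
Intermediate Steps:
L = -1/54 ≈ -0.018519
U = 36 (U = (1 + 5)² = 6² = 36)
V(k, E) = -7884 (V(k, E) = 146/(-1/54) = 146*(-54) = -7884)
(-14110 - 319)*(V(U, -60) - 26938) = (-14110 - 319)*(-7884 - 26938) = -14429*(-34822) = 502446638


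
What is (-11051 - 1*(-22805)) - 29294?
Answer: -17540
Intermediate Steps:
(-11051 - 1*(-22805)) - 29294 = (-11051 + 22805) - 29294 = 11754 - 29294 = -17540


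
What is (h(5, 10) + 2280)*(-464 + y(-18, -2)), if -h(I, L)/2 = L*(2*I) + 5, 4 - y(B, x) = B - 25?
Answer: -863190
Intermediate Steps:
y(B, x) = 29 - B (y(B, x) = 4 - (B - 25) = 4 - (-25 + B) = 4 + (25 - B) = 29 - B)
h(I, L) = -10 - 4*I*L (h(I, L) = -2*(L*(2*I) + 5) = -2*(2*I*L + 5) = -2*(5 + 2*I*L) = -10 - 4*I*L)
(h(5, 10) + 2280)*(-464 + y(-18, -2)) = ((-10 - 4*5*10) + 2280)*(-464 + (29 - 1*(-18))) = ((-10 - 200) + 2280)*(-464 + (29 + 18)) = (-210 + 2280)*(-464 + 47) = 2070*(-417) = -863190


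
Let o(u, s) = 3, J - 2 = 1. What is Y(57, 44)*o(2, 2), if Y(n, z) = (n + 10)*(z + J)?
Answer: 9447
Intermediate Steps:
J = 3 (J = 2 + 1 = 3)
Y(n, z) = (3 + z)*(10 + n) (Y(n, z) = (n + 10)*(z + 3) = (10 + n)*(3 + z) = (3 + z)*(10 + n))
Y(57, 44)*o(2, 2) = (30 + 3*57 + 10*44 + 57*44)*3 = (30 + 171 + 440 + 2508)*3 = 3149*3 = 9447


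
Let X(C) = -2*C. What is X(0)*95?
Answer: 0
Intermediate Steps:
X(0)*95 = -2*0*95 = 0*95 = 0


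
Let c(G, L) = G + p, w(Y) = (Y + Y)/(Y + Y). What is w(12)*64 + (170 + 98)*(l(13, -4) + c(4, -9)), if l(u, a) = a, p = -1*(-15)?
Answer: 4084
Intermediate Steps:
p = 15
w(Y) = 1 (w(Y) = (2*Y)/((2*Y)) = (2*Y)*(1/(2*Y)) = 1)
c(G, L) = 15 + G (c(G, L) = G + 15 = 15 + G)
w(12)*64 + (170 + 98)*(l(13, -4) + c(4, -9)) = 1*64 + (170 + 98)*(-4 + (15 + 4)) = 64 + 268*(-4 + 19) = 64 + 268*15 = 64 + 4020 = 4084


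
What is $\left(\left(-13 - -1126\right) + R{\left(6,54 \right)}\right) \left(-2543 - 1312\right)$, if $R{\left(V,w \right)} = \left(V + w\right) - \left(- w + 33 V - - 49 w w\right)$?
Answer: $546851025$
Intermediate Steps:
$R{\left(V,w \right)} = - 49 w^{2} - 32 V + 2 w$ ($R{\left(V,w \right)} = \left(V + w\right) - \left(- w + 33 V + 49 w^{2}\right) = - 49 w^{2} - 32 V + 2 w$)
$\left(\left(-13 - -1126\right) + R{\left(6,54 \right)}\right) \left(-2543 - 1312\right) = \left(\left(-13 - -1126\right) - \left(84 + 142884\right)\right) \left(-2543 - 1312\right) = \left(\left(-13 + 1126\right) - 142968\right) \left(-3855\right) = \left(1113 - 142968\right) \left(-3855\right) = \left(-141855\right) \left(-3855\right) = 546851025$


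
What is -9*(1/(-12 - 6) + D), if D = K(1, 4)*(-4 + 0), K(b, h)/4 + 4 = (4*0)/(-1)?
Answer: -1151/2 ≈ -575.50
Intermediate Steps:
K(b, h) = -16 (K(b, h) = -16 + 4*((4*0)/(-1)) = -16 + 4*(0*(-1)) = -16 + 4*0 = -16 + 0 = -16)
D = 64 (D = -16*(-4 + 0) = -16*(-4) = 64)
-9*(1/(-12 - 6) + D) = -9*(1/(-12 - 6) + 64) = -9*(1/(-18) + 64) = -9*(-1/18 + 64) = -9*1151/18 = -1151/2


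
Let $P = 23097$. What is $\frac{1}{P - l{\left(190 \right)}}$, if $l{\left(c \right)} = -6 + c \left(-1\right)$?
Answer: $\frac{1}{23293} \approx 4.2931 \cdot 10^{-5}$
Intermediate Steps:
$l{\left(c \right)} = -6 - c$
$\frac{1}{P - l{\left(190 \right)}} = \frac{1}{23097 - \left(-6 - 190\right)} = \frac{1}{23097 - -196} = \frac{1}{23097 + 196} = \frac{1}{23293}$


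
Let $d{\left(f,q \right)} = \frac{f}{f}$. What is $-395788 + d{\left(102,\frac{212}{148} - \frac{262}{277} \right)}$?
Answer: $-395787$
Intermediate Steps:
$d{\left(f,q \right)} = 1$
$-395788 + d{\left(102,\frac{212}{148} - \frac{262}{277} \right)} = -395788 + 1 = -395787$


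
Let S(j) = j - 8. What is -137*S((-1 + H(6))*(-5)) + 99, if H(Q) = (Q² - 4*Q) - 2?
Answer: 7360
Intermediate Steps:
H(Q) = -2 + Q² - 4*Q
S(j) = -8 + j
-137*S((-1 + H(6))*(-5)) + 99 = -137*(-8 + (-1 + (-2 + 6² - 4*6))*(-5)) + 99 = -137*(-8 + (-1 + (-2 + 36 - 24))*(-5)) + 99 = -137*(-8 + (-1 + 10)*(-5)) + 99 = -137*(-8 + 9*(-5)) + 99 = -137*(-8 - 45) + 99 = -137*(-53) + 99 = 7261 + 99 = 7360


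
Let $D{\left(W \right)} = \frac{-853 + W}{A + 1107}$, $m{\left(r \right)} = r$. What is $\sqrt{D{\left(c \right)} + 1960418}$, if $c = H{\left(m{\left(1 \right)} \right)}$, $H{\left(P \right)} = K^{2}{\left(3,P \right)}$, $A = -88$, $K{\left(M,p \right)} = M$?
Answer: $\frac{\sqrt{2035620734862}}{1019} \approx 1400.1$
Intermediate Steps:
$H{\left(P \right)} = 9$ ($H{\left(P \right)} = 3^{2} = 9$)
$c = 9$
$D{\left(W \right)} = - \frac{853}{1019} + \frac{W}{1019}$ ($D{\left(W \right)} = \frac{-853 + W}{-88 + 1107} = \frac{-853 + W}{1019} = \left(-853 + W\right) \frac{1}{1019} = - \frac{853}{1019} + \frac{W}{1019}$)
$\sqrt{D{\left(c \right)} + 1960418} = \sqrt{\left(- \frac{853}{1019} + \frac{1}{1019} \cdot 9\right) + 1960418} = \sqrt{\left(- \frac{853}{1019} + \frac{9}{1019}\right) + 1960418} = \sqrt{- \frac{844}{1019} + 1960418} = \sqrt{\frac{1997665098}{1019}} = \frac{\sqrt{2035620734862}}{1019}$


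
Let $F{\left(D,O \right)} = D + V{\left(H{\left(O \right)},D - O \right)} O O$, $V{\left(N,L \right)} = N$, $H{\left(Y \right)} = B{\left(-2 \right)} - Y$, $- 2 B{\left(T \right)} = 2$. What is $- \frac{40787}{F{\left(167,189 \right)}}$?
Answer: $\frac{40787}{6786823} \approx 0.0060097$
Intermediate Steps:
$B{\left(T \right)} = -1$ ($B{\left(T \right)} = \left(- \frac{1}{2}\right) 2 = -1$)
$H{\left(Y \right)} = -1 - Y$
$F{\left(D,O \right)} = D + O^{2} \left(-1 - O\right)$ ($F{\left(D,O \right)} = D + \left(-1 - O\right) O O = D + \left(-1 - O\right) O^{2} = D + O^{2} \left(-1 - O\right)$)
$- \frac{40787}{F{\left(167,189 \right)}} = - \frac{40787}{167 - 189^{2} - 189^{3}} = - \frac{40787}{167 - 35721 - 6751269} = - \frac{40787}{-6786823} = \left(-40787\right) \left(- \frac{1}{6786823}\right) = \frac{40787}{6786823}$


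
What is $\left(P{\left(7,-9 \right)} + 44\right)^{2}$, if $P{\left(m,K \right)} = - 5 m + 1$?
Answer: $100$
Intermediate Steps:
$P{\left(m,K \right)} = 1 - 5 m$
$\left(P{\left(7,-9 \right)} + 44\right)^{2} = \left(\left(1 - 35\right) + 44\right)^{2} = \left(-34 + 44\right)^{2} = 10^{2} = 100$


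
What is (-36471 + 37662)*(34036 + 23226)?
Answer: 68199042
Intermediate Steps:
(-36471 + 37662)*(34036 + 23226) = 1191*57262 = 68199042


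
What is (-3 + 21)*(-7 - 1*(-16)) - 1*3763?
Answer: -3601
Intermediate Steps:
(-3 + 21)*(-7 - 1*(-16)) - 1*3763 = 18*(-7 + 16) - 3763 = 18*9 - 3763 = 162 - 3763 = -3601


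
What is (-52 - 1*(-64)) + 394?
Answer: 406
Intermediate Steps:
(-52 - 1*(-64)) + 394 = (-52 + 64) + 394 = 12 + 394 = 406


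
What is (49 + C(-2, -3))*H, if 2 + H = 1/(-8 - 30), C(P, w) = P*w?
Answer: -4235/38 ≈ -111.45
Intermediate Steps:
H = -77/38 (H = -2 + 1/(-8 - 30) = -2 + 1/(-38) = -2 - 1/38 = -77/38 ≈ -2.0263)
(49 + C(-2, -3))*H = (49 - 2*(-3))*(-77/38) = (49 + 6)*(-77/38) = 55*(-77/38) = -4235/38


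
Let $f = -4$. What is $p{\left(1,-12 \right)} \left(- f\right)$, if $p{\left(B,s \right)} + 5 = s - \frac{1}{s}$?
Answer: $- \frac{203}{3} \approx -67.667$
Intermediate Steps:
$p{\left(B,s \right)} = -5 + s - \frac{1}{s}$ ($p{\left(B,s \right)} = -5 + \left(s - \frac{1}{s}\right) = -5 + s - \frac{1}{s}$)
$p{\left(1,-12 \right)} \left(- f\right) = \left(-5 - 12 - \frac{1}{-12}\right) \left(\left(-1\right) \left(-4\right)\right) = \left(-5 - 12 - - \frac{1}{12}\right) 4 = \left(-5 - 12 + \frac{1}{12}\right) 4 = \left(- \frac{203}{12}\right) 4 = - \frac{203}{3}$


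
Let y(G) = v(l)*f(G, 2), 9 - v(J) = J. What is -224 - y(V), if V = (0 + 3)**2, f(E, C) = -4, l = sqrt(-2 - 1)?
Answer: -188 - 4*I*sqrt(3) ≈ -188.0 - 6.9282*I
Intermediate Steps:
l = I*sqrt(3) (l = sqrt(-3) = I*sqrt(3) ≈ 1.732*I)
v(J) = 9 - J
V = 9 (V = 3**2 = 9)
y(G) = -36 + 4*I*sqrt(3) (y(G) = (9 - I*sqrt(3))*(-4) = -36 + 4*I*sqrt(3))
-224 - y(V) = -224 - (-36 + 4*I*sqrt(3)) = -224 + (36 - 4*I*sqrt(3)) = -188 - 4*I*sqrt(3)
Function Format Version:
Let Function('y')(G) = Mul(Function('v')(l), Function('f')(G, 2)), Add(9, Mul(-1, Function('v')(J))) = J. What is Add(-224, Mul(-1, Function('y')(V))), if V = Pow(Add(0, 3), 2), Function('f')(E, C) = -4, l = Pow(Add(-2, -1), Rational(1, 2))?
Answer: Add(-188, Mul(-4, I, Pow(3, Rational(1, 2)))) ≈ Add(-188.00, Mul(-6.9282, I))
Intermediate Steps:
l = Mul(I, Pow(3, Rational(1, 2))) (l = Pow(-3, Rational(1, 2)) = Mul(I, Pow(3, Rational(1, 2))) ≈ Mul(1.7320, I))
Function('v')(J) = Add(9, Mul(-1, J))
V = 9 (V = Pow(3, 2) = 9)
Function('y')(G) = Add(-36, Mul(4, I, Pow(3, Rational(1, 2)))) (Function('y')(G) = Mul(Add(9, Mul(-1, Mul(I, Pow(3, Rational(1, 2))))), -4) = Mul(Add(9, Mul(-1, I, Pow(3, Rational(1, 2)))), -4) = Add(-36, Mul(4, I, Pow(3, Rational(1, 2)))))
Add(-224, Mul(-1, Function('y')(V))) = Add(-224, Mul(-1, Add(-36, Mul(4, I, Pow(3, Rational(1, 2)))))) = Add(-224, Add(36, Mul(-4, I, Pow(3, Rational(1, 2))))) = Add(-188, Mul(-4, I, Pow(3, Rational(1, 2))))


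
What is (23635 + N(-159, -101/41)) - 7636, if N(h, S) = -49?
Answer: 15950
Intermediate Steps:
(23635 + N(-159, -101/41)) - 7636 = (23635 - 49) - 7636 = 23586 - 7636 = 15950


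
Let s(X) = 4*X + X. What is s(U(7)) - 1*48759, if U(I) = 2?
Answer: -48749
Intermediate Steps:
s(X) = 5*X
s(U(7)) - 1*48759 = 5*2 - 1*48759 = 10 - 48759 = -48749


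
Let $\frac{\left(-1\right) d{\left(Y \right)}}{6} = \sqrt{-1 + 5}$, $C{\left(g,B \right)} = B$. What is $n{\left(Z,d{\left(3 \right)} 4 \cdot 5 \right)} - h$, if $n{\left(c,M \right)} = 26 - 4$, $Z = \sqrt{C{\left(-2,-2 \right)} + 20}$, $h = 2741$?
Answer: $-2719$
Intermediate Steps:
$d{\left(Y \right)} = -12$ ($d{\left(Y \right)} = - 6 \sqrt{-1 + 5} = - 6 \sqrt{4} = \left(-6\right) 2 = -12$)
$Z = 3 \sqrt{2}$ ($Z = \sqrt{-2 + 20} = \sqrt{18} = 3 \sqrt{2} \approx 4.2426$)
$n{\left(c,M \right)} = 22$ ($n{\left(c,M \right)} = 26 - 4 = 22$)
$n{\left(Z,d{\left(3 \right)} 4 \cdot 5 \right)} - h = 22 - 2741 = -2719$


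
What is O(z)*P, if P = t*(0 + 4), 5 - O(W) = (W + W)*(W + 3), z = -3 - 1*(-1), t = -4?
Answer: -144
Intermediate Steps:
z = -2 (z = -3 + 1 = -2)
O(W) = 5 - 2*W*(3 + W) (O(W) = 5 - (W + W)*(W + 3) = 5 - 2*W*(3 + W))
P = -16 (P = -4*(0 + 4) = -4*4 = -16)
O(z)*P = (5 - 6*(-2) - 2*(-2)**2)*(-16) = (5 + 12 - 2*4)*(-16) = (5 + 12 - 8)*(-16) = 9*(-16) = -144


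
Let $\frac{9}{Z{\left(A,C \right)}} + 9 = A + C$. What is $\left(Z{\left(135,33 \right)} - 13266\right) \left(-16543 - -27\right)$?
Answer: $\frac{11612317020}{53} \approx 2.191 \cdot 10^{8}$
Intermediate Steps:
$Z{\left(A,C \right)} = \frac{9}{-9 + A + C}$ ($Z{\left(A,C \right)} = \frac{9}{-9 + \left(A + C\right)} = \frac{9}{-9 + A + C}$)
$\left(Z{\left(135,33 \right)} - 13266\right) \left(-16543 - -27\right) = \left(\frac{9}{-9 + 135 + 33} - 13266\right) \left(-16543 - -27\right) = \left(\frac{9}{159} - 13266\right) \left(-16543 + \left(45 - 18\right)\right) = \left(9 \cdot \frac{1}{159} - 13266\right) \left(-16543 + 27\right) = \left(\frac{3}{53} - 13266\right) \left(-16516\right) = \left(- \frac{703095}{53}\right) \left(-16516\right) = \frac{11612317020}{53}$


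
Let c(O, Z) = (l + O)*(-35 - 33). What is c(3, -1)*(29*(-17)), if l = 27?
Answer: 1005720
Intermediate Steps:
c(O, Z) = -1836 - 68*O (c(O, Z) = (27 + O)*(-35 - 33) = (27 + O)*(-68) = -1836 - 68*O)
c(3, -1)*(29*(-17)) = (-1836 - 68*3)*(29*(-17)) = (-1836 - 204)*(-493) = -2040*(-493) = 1005720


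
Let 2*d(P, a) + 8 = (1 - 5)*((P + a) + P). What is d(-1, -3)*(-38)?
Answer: -228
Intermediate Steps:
d(P, a) = -4 - 4*P - 2*a (d(P, a) = -4 + ((1 - 5)*((P + a) + P))/2 = -4 + (-4*(a + 2*P))/2 = -4 + (-8*P - 4*a)/2 = -4 + (-4*P - 2*a) = -4 - 4*P - 2*a)
d(-1, -3)*(-38) = (-4 - 4*(-1) - 2*(-3))*(-38) = (-4 + 4 + 6)*(-38) = 6*(-38) = -228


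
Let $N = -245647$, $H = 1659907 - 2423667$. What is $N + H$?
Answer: $-1009407$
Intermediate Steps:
$H = -763760$
$N + H = -245647 - 763760 = -1009407$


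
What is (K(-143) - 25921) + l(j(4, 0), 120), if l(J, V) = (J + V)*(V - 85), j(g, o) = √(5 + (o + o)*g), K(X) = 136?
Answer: -21585 + 35*√5 ≈ -21507.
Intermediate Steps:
j(g, o) = √(5 + 2*g*o) (j(g, o) = √(5 + (2*o)*g) = √(5 + 2*g*o))
l(J, V) = (-85 + V)*(J + V) (l(J, V) = (J + V)*(-85 + V) = (-85 + V)*(J + V))
(K(-143) - 25921) + l(j(4, 0), 120) = (136 - 25921) + (120² - 85*√(5 + 2*4*0) - 85*120 + √(5 + 2*4*0)*120) = -25785 + (14400 - 85*√(5 + 0) - 10200 + √(5 + 0)*120) = -25785 + (14400 - 85*√5 - 10200 + √5*120) = -25785 + (14400 - 85*√5 - 10200 + 120*√5) = -25785 + (4200 + 35*√5) = -21585 + 35*√5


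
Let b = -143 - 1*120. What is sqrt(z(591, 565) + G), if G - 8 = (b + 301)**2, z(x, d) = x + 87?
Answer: sqrt(2130) ≈ 46.152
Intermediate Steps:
z(x, d) = 87 + x
b = -263 (b = -143 - 120 = -263)
G = 1452 (G = 8 + (-263 + 301)**2 = 8 + 38**2 = 8 + 1444 = 1452)
sqrt(z(591, 565) + G) = sqrt((87 + 591) + 1452) = sqrt(678 + 1452) = sqrt(2130)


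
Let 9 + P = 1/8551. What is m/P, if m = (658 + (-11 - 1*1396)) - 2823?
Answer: 15272086/38479 ≈ 396.89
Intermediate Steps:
P = -76958/8551 (P = -9 + 1/8551 = -76958/8551 ≈ -8.9999)
m = -3572 (m = (658 + (-11 - 1396)) - 2823 = (658 - 1407) - 2823 = -749 - 2823 = -3572)
m/P = -3572/(-76958/8551) = -3572*(-8551/76958) = 15272086/38479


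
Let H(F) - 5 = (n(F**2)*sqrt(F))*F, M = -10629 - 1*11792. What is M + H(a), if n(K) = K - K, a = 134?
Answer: -22416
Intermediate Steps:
M = -22421 (M = -10629 - 11792 = -22421)
n(K) = 0
H(F) = 5 (H(F) = 5 + (0*sqrt(F))*F = 5 + 0*F = 5 + 0 = 5)
M + H(a) = -22421 + 5 = -22416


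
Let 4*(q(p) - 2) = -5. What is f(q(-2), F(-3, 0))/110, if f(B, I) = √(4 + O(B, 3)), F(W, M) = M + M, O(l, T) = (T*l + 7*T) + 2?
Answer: 3*√13/220 ≈ 0.049167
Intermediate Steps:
q(p) = ¾ (q(p) = 2 + (¼)*(-5) = 2 - 5/4 = ¾)
O(l, T) = 2 + 7*T + T*l (O(l, T) = (7*T + T*l) + 2 = 2 + 7*T + T*l)
F(W, M) = 2*M
f(B, I) = √(27 + 3*B) (f(B, I) = √(4 + (2 + 7*3 + 3*B)) = √(4 + (2 + 21 + 3*B)) = √(4 + (23 + 3*B)) = √(27 + 3*B))
f(q(-2), F(-3, 0))/110 = √(27 + 3*(¾))/110 = √(27 + 9/4)*(1/110) = √(117/4)*(1/110) = (3*√13/2)*(1/110) = 3*√13/220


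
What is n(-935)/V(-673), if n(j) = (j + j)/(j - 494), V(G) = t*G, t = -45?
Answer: 374/8655453 ≈ 4.3210e-5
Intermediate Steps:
V(G) = -45*G
n(j) = 2*j/(-494 + j) (n(j) = (2*j)/(-494 + j) = 2*j/(-494 + j))
n(-935)/V(-673) = (2*(-935)/(-494 - 935))/((-45*(-673))) = (2*(-935)/(-1429))/30285 = (2*(-935)*(-1/1429))*(1/30285) = (1870/1429)*(1/30285) = 374/8655453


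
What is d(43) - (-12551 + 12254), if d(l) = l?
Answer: 340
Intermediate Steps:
d(43) - (-12551 + 12254) = 43 - (-12551 + 12254) = 43 - 1*(-297) = 43 + 297 = 340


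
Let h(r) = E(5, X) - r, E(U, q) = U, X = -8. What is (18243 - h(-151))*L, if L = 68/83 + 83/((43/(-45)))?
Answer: -5554174047/3569 ≈ -1.5562e+6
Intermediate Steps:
h(r) = 5 - r
L = -307081/3569 (L = 68*(1/83) + 83/((43*(-1/45))) = 68/83 + 83/(-43/45) = 68/83 + 83*(-45/43) = 68/83 - 3735/43 = -307081/3569 ≈ -86.041)
(18243 - h(-151))*L = (18243 - (5 - 1*(-151)))*(-307081/3569) = (18243 - (5 + 151))*(-307081/3569) = (18243 - 1*156)*(-307081/3569) = (18243 - 156)*(-307081/3569) = 18087*(-307081/3569) = -5554174047/3569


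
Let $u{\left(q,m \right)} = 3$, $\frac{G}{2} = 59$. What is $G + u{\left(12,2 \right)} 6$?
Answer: $136$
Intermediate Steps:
$G = 118$ ($G = 2 \cdot 59 = 118$)
$G + u{\left(12,2 \right)} 6 = 118 + 3 \cdot 6 = 118 + 18 = 136$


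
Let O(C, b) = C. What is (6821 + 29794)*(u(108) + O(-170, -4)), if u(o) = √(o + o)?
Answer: -6224550 + 219690*√6 ≈ -5.6864e+6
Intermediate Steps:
u(o) = √2*√o (u(o) = √(2*o) = √2*√o)
(6821 + 29794)*(u(108) + O(-170, -4)) = (6821 + 29794)*(√2*√108 - 170) = 36615*(√2*(6*√3) - 170) = 36615*(6*√6 - 170) = 36615*(-170 + 6*√6) = -6224550 + 219690*√6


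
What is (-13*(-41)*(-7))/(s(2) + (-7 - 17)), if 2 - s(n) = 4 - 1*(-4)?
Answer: 3731/30 ≈ 124.37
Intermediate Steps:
s(n) = -6 (s(n) = 2 - (4 - 1*(-4)) = 2 - (4 + 4) = 2 - 1*8 = 2 - 8 = -6)
(-13*(-41)*(-7))/(s(2) + (-7 - 17)) = (-13*(-41)*(-7))/(-6 + (-7 - 17)) = (533*(-7))/(-6 - 24) = -3731/(-30) = -1/30*(-3731) = 3731/30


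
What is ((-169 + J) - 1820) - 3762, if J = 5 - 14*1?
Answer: -5760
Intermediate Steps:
J = -9 (J = 5 - 14 = -9)
((-169 + J) - 1820) - 3762 = ((-169 - 9) - 1820) - 3762 = (-178 - 1820) - 3762 = -1998 - 3762 = -5760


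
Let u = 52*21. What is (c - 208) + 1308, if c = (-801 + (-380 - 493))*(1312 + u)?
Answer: -4023196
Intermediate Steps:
u = 1092
c = -4024296 (c = (-801 + (-380 - 493))*(1312 + 1092) = (-801 - 873)*2404 = -1674*2404 = -4024296)
(c - 208) + 1308 = (-4024296 - 208) + 1308 = -4024504 + 1308 = -4023196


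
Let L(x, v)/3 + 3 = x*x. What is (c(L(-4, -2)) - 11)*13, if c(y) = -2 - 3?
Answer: -208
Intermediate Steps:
L(x, v) = -9 + 3*x² (L(x, v) = -9 + 3*(x*x) = -9 + 3*x²)
c(y) = -5
(c(L(-4, -2)) - 11)*13 = (-5 - 11)*13 = -16*13 = -208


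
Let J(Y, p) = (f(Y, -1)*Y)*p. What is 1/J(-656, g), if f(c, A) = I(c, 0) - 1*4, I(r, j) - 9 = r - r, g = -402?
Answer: 1/1318560 ≈ 7.5840e-7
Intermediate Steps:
I(r, j) = 9 (I(r, j) = 9 + (r - r) = 9 + 0 = 9)
f(c, A) = 5 (f(c, A) = 9 - 1*4 = 9 - 4 = 5)
J(Y, p) = 5*Y*p (J(Y, p) = (5*Y)*p = 5*Y*p)
1/J(-656, g) = 1/(5*(-656)*(-402)) = 1/1318560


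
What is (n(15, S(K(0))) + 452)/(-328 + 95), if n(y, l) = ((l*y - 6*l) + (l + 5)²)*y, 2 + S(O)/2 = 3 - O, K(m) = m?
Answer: -1457/233 ≈ -6.2532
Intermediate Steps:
S(O) = 2 - 2*O (S(O) = -4 + 2*(3 - O) = -4 + (6 - 2*O) = 2 - 2*O)
n(y, l) = y*((5 + l)² - 6*l + l*y) (n(y, l) = ((-6*l + l*y) + (5 + l)²)*y = ((5 + l)² - 6*l + l*y)*y = y*((5 + l)² - 6*l + l*y))
(n(15, S(K(0))) + 452)/(-328 + 95) = (15*((5 + (2 - 2*0))² - 6*(2 - 2*0) + (2 - 2*0)*15) + 452)/(-328 + 95) = (15*((5 + (2 + 0))² - 6*(2 + 0) + (2 + 0)*15) + 452)/(-233) = (15*((5 + 2)² - 6*2 + 2*15) + 452)*(-1/233) = (15*(7² - 12 + 30) + 452)*(-1/233) = (15*(49 - 12 + 30) + 452)*(-1/233) = (15*67 + 452)*(-1/233) = (1005 + 452)*(-1/233) = 1457*(-1/233) = -1457/233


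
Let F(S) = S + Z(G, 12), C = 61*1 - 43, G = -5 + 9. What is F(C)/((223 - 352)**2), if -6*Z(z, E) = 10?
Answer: 49/49923 ≈ 0.00098151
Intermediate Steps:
G = 4
Z(z, E) = -5/3 (Z(z, E) = -1/6*10 = -5/3)
C = 18 (C = 61 - 43 = 18)
F(S) = -5/3 + S (F(S) = S - 5/3 = -5/3 + S)
F(C)/((223 - 352)**2) = (-5/3 + 18)/((223 - 352)**2) = 49/(3*((-129)**2)) = (49/3)/16641 = (49/3)*(1/16641) = 49/49923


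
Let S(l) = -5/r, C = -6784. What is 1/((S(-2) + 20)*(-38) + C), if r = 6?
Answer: -3/22537 ≈ -0.00013311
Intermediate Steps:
S(l) = -5/6
1/((S(-2) + 20)*(-38) + C) = 1/((-5/6 + 20)*(-38) - 6784) = 1/((115/6)*(-38) - 6784) = 1/(-2185/3 - 6784) = 1/(-22537/3) = -3/22537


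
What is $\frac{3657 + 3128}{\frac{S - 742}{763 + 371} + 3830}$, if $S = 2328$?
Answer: $\frac{3847095}{2172403} \approx 1.7709$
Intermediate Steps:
$\frac{3657 + 3128}{\frac{S - 742}{763 + 371} + 3830} = \frac{3657 + 3128}{\frac{2328 - 742}{763 + 371} + 3830} = \frac{6785}{\frac{1586}{1134} + 3830} = \frac{6785}{1586 \cdot \frac{1}{1134} + 3830} = \frac{6785}{\frac{793}{567} + 3830} = \frac{6785}{\frac{2172403}{567}} = 6785 \cdot \frac{567}{2172403} = \frac{3847095}{2172403}$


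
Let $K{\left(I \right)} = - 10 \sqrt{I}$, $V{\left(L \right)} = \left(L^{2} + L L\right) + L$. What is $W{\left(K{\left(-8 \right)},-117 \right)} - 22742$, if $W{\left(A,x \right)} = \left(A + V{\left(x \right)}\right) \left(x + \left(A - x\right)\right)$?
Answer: $-23542 - 545220 i \sqrt{2} \approx -23542.0 - 7.7106 \cdot 10^{5} i$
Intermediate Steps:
$V{\left(L \right)} = L + 2 L^{2}$ ($V{\left(L \right)} = \left(L^{2} + L^{2}\right) + L = 2 L^{2} + L = L + 2 L^{2}$)
$W{\left(A,x \right)} = A \left(A + x \left(1 + 2 x\right)\right)$ ($W{\left(A,x \right)} = \left(A + x \left(1 + 2 x\right)\right) \left(x + \left(A - x\right)\right) = \left(A + x \left(1 + 2 x\right)\right) A = A \left(A + x \left(1 + 2 x\right)\right)$)
$W{\left(K{\left(-8 \right)},-117 \right)} - 22742 = - 10 \sqrt{-8} \left(- 10 \sqrt{-8} - 117 \left(1 + 2 \left(-117\right)\right)\right) - 22742 = - 10 \cdot 2 i \sqrt{2} \left(- 10 \cdot 2 i \sqrt{2} - 117 \left(1 - 234\right)\right) - 22742 = - 20 i \sqrt{2} \left(- 20 i \sqrt{2} - -27261\right) - 22742 = - 20 i \sqrt{2} \left(- 20 i \sqrt{2} + 27261\right) - 22742 = - 20 i \sqrt{2} \left(27261 - 20 i \sqrt{2}\right) - 22742 = -22742 - 20 i \sqrt{2} \left(27261 - 20 i \sqrt{2}\right)$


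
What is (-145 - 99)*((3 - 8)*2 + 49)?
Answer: -9516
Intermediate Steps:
(-145 - 99)*((3 - 8)*2 + 49) = -244*(-5*2 + 49) = -244*(-10 + 49) = -244*39 = -9516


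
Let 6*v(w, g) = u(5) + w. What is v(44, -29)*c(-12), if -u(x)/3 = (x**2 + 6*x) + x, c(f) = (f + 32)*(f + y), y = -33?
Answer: 20400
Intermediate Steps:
c(f) = (-33 + f)*(32 + f) (c(f) = (f + 32)*(f - 33) = (32 + f)*(-33 + f) = (-33 + f)*(32 + f))
u(x) = -21*x - 3*x**2 (u(x) = -3*((x**2 + 6*x) + x) = -3*(x**2 + 7*x) = -21*x - 3*x**2)
v(w, g) = -30 + w/6 (v(w, g) = (-3*5*(7 + 5) + w)/6 = (-3*5*12 + w)/6 = (-180 + w)/6 = -30 + w/6)
v(44, -29)*c(-12) = (-30 + (1/6)*44)*(-1056 + (-12)**2 - 1*(-12)) = (-30 + 22/3)*(-1056 + 144 + 12) = -68/3*(-900) = 20400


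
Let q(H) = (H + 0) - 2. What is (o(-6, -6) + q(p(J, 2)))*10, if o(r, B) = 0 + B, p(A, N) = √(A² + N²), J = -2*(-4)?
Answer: -80 + 20*√17 ≈ 2.4621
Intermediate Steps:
J = 8
o(r, B) = B
q(H) = -2 + H (q(H) = H - 2 = -2 + H)
(o(-6, -6) + q(p(J, 2)))*10 = (-6 + (-2 + √(8² + 2²)))*10 = (-6 + (-2 + √(64 + 4)))*10 = (-6 + (-2 + √68))*10 = (-6 + (-2 + 2*√17))*10 = (-8 + 2*√17)*10 = -80 + 20*√17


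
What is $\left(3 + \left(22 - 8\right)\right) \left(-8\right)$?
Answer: $-136$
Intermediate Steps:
$\left(3 + \left(22 - 8\right)\right) \left(-8\right) = \left(3 + 14\right) \left(-8\right) = 17 \left(-8\right) = -136$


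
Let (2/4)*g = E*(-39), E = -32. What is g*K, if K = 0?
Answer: 0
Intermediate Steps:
g = 2496 (g = 2*(-32*(-39)) = 2*1248 = 2496)
g*K = 2496*0 = 0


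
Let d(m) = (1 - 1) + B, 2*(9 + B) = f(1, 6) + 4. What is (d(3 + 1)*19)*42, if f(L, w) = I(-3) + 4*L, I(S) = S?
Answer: -5187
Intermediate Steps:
f(L, w) = -3 + 4*L
B = -13/2 (B = -9 + ((-3 + 4*1) + 4)/2 = -9 + ((-3 + 4) + 4)/2 = -9 + (1 + 4)/2 = -9 + (½)*5 = -9 + 5/2 = -13/2 ≈ -6.5000)
d(m) = -13/2 (d(m) = (1 - 1) - 13/2 = 0 - 13/2 = -13/2)
(d(3 + 1)*19)*42 = -13/2*19*42 = -247/2*42 = -5187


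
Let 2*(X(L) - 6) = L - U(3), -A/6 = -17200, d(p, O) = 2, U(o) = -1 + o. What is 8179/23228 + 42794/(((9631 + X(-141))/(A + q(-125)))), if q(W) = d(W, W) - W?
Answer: 29345452215911/63482124 ≈ 4.6226e+5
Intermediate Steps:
A = 103200 (A = -6*(-17200) = 103200)
X(L) = 5 + L/2 (X(L) = 6 + (L - (-1 + 3))/2 = 6 + (L - 1*2)/2 = 6 + (L - 2)/2 = 6 + (-2 + L)/2 = 6 + (-1 + L/2) = 5 + L/2)
q(W) = 2 - W
8179/23228 + 42794/(((9631 + X(-141))/(A + q(-125)))) = 8179/23228 + 42794/(((9631 + (5 + (½)*(-141)))/(103200 + (2 - 1*(-125))))) = 8179*(1/23228) + 42794/(((9631 + (5 - 141/2))/(103200 + (2 + 125)))) = 8179/23228 + 42794/(((9631 - 131/2)/(103200 + 127))) = 8179/23228 + 42794/(((19131/2)/103327)) = 8179/23228 + 42794/(((19131/2)*(1/103327))) = 8179/23228 + 42794/(2733/29522) = 8179/23228 + 42794*(29522/2733) = 8179/23228 + 1263364468/2733 = 29345452215911/63482124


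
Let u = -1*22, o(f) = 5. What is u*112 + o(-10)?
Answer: -2459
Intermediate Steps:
u = -22
u*112 + o(-10) = -22*112 + 5 = -2464 + 5 = -2459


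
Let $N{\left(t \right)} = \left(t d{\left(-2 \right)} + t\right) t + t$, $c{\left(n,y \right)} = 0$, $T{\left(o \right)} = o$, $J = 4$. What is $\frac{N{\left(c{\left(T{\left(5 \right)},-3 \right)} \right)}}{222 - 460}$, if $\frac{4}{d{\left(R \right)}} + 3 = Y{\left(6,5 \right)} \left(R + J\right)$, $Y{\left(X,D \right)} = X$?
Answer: $0$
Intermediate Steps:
$d{\left(R \right)} = \frac{4}{21 + 6 R}$ ($d{\left(R \right)} = \frac{4}{-3 + 6 \left(R + 4\right)} = \frac{4}{-3 + 6 \left(4 + R\right)} = \frac{4}{-3 + \left(24 + 6 R\right)} = \frac{4}{21 + 6 R}$)
$N{\left(t \right)} = t + \frac{13 t^{2}}{9}$ ($N{\left(t \right)} = \left(t \frac{4}{3 \left(7 + 2 \left(-2\right)\right)} + t\right) t + t = \left(t \frac{4}{3 \left(7 - 4\right)} + t\right) t + t = \left(t \frac{4}{3 \cdot 3} + t\right) t + t = \left(t \frac{4}{3} \cdot \frac{1}{3} + t\right) t + t = \left(t \frac{4}{9} + t\right) t + t = \left(\frac{4 t}{9} + t\right) t + t = \frac{13 t}{9} t + t = \frac{13 t^{2}}{9} + t = t + \frac{13 t^{2}}{9}$)
$\frac{N{\left(c{\left(T{\left(5 \right)},-3 \right)} \right)}}{222 - 460} = \frac{\frac{1}{9} \cdot 0 \left(9 + 13 \cdot 0\right)}{222 - 460} = \frac{\frac{1}{9} \cdot 0 \left(9 + 0\right)}{-238} = \frac{1}{9} \cdot 0 \cdot 9 \left(- \frac{1}{238}\right) = 0 \left(- \frac{1}{238}\right) = 0$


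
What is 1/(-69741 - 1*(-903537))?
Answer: 1/833796 ≈ 1.1993e-6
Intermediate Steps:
1/(-69741 - 1*(-903537)) = 1/(-69741 + 903537) = 1/833796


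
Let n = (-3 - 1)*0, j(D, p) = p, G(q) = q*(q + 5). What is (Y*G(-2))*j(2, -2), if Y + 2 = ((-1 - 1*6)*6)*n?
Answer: -24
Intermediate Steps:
G(q) = q*(5 + q)
n = 0 (n = -4*0 = 0)
Y = -2 (Y = -2 + ((-1 - 1*6)*6)*0 = -2 + ((-1 - 6)*6)*0 = -2 - 7*6*0 = -2 - 42*0 = -2 + 0 = -2)
(Y*G(-2))*j(2, -2) = -(-4)*(5 - 2)*(-2) = -(-4)*3*(-2) = -2*(-6)*(-2) = 12*(-2) = -24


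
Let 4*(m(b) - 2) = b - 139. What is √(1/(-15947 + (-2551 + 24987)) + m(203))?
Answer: √84214963/2163 ≈ 4.2427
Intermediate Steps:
m(b) = -131/4 + b/4 (m(b) = 2 + (b - 139)/4 = 2 + (-139 + b)/4 = 2 + (-139/4 + b/4) = -131/4 + b/4)
√(1/(-15947 + (-2551 + 24987)) + m(203)) = √(1/(-15947 + (-2551 + 24987)) + (-131/4 + (¼)*203)) = √(1/(-15947 + 22436) + (-131/4 + 203/4)) = √(1/6489 + 18) = √(116803/6489) = √84214963/2163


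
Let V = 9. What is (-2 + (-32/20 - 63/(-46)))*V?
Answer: -4617/230 ≈ -20.074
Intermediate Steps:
(-2 + (-32/20 - 63/(-46)))*V = (-2 + (-32/20 - 63/(-46)))*9 = (-2 + (-32*1/20 - 63*(-1/46)))*9 = (-2 + (-8/5 + 63/46))*9 = (-2 - 53/230)*9 = -513/230*9 = -4617/230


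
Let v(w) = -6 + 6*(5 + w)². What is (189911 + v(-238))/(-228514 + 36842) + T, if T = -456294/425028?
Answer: -25551649705/6788830568 ≈ -3.7638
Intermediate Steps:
T = -76049/70838 (T = -456294*1/425028 = -76049/70838 ≈ -1.0736)
(189911 + v(-238))/(-228514 + 36842) + T = (189911 + (-6 + 6*(5 - 238)²))/(-228514 + 36842) - 76049/70838 = (189911 + (-6 + 6*(-233)²))/(-191672) - 76049/70838 = (189911 + (-6 + 6*54289))*(-1/191672) - 76049/70838 = (189911 + (-6 + 325734))*(-1/191672) - 76049/70838 = (189911 + 325728)*(-1/191672) - 76049/70838 = 515639*(-1/191672) - 76049/70838 = -515639/191672 - 76049/70838 = -25551649705/6788830568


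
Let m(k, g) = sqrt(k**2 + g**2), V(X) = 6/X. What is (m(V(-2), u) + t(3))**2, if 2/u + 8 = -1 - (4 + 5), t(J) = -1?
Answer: (9 - sqrt(730))**2/81 ≈ 4.0082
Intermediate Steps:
u = -1/9 (u = 2/(-8 + (-1 - (4 + 5))) = 2/(-8 + (-1 - 1*9)) = 2/(-8 + (-1 - 9)) = 2/(-8 - 10) = 2/(-18) = 2*(-1/18) = -1/9 ≈ -0.11111)
m(k, g) = sqrt(g**2 + k**2)
(m(V(-2), u) + t(3))**2 = (sqrt((-1/9)**2 + (6/(-2))**2) - 1)**2 = (sqrt(1/81 + (6*(-1/2))**2) - 1)**2 = (sqrt(1/81 + (-3)**2) - 1)**2 = (sqrt(1/81 + 9) - 1)**2 = (sqrt(730/81) - 1)**2 = (sqrt(730)/9 - 1)**2 = (-1 + sqrt(730)/9)**2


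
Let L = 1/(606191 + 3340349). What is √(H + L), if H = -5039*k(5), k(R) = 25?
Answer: I*√490520761242090865/1973270 ≈ 354.93*I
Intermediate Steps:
H = -125975 (H = -5039*25 = -125975)
L = 1/3946540 ≈ 2.5339e-7
√(H + L) = √(-125975 + 1/3946540) = √(-497165376499/3946540) = I*√490520761242090865/1973270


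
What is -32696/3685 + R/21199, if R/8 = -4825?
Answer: -12468112/1165945 ≈ -10.694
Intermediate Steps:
R = -38600 (R = 8*(-4825) = -38600)
-32696/3685 + R/21199 = -32696/3685 - 38600/21199 = -32696*1/3685 - 38600*1/21199 = -488/55 - 38600/21199 = -12468112/1165945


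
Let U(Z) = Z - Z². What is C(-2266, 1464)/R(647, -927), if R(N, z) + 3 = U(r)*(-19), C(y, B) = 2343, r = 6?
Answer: 781/189 ≈ 4.1323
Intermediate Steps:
R(N, z) = 567 (R(N, z) = -3 + (6*(1 - 1*6))*(-19) = -3 + (6*(1 - 6))*(-19) = -3 + (6*(-5))*(-19) = -3 - 30*(-19) = -3 + 570 = 567)
C(-2266, 1464)/R(647, -927) = 2343/567 = 2343*(1/567) = 781/189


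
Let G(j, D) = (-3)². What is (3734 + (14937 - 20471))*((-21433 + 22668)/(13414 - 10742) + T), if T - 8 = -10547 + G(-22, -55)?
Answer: 6330358125/334 ≈ 1.8953e+7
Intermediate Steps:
G(j, D) = 9
T = -10530 (T = 8 + (-10547 + 9) = 8 - 10538 = -10530)
(3734 + (14937 - 20471))*((-21433 + 22668)/(13414 - 10742) + T) = (3734 + (14937 - 20471))*((-21433 + 22668)/(13414 - 10742) - 10530) = (3734 - 5534)*(1235/2672 - 10530) = -1800*(1235*(1/2672) - 10530) = -1800*(1235/2672 - 10530) = -1800*(-28134925/2672) = 6330358125/334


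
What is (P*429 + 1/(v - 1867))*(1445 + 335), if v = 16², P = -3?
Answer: -3690577240/1611 ≈ -2.2909e+6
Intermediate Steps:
v = 256
(P*429 + 1/(v - 1867))*(1445 + 335) = (-3*429 + 1/(256 - 1867))*(1445 + 335) = (-1287 + 1/(-1611))*1780 = (-1287 - 1/1611)*1780 = -2073358/1611*1780 = -3690577240/1611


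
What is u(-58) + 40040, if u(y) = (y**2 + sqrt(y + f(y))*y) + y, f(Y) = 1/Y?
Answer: 43346 - I*sqrt(195170) ≈ 43346.0 - 441.78*I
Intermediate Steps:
u(y) = y + y**2 + y*sqrt(y + 1/y) (u(y) = (y**2 + sqrt(y + 1/y)*y) + y = (y**2 + y*sqrt(y + 1/y)) + y = y + y**2 + y*sqrt(y + 1/y))
u(-58) + 40040 = -58*(1 - 58 + sqrt((1 + (-58)**2)/(-58))) + 40040 = -58*(1 - 58 + sqrt(-(1 + 3364)/58)) + 40040 = -58*(1 - 58 + sqrt(-1/58*3365)) + 40040 = -58*(1 - 58 + sqrt(-3365/58)) + 40040 = -58*(1 - 58 + I*sqrt(195170)/58) + 40040 = -58*(-57 + I*sqrt(195170)/58) + 40040 = (3306 - I*sqrt(195170)) + 40040 = 43346 - I*sqrt(195170)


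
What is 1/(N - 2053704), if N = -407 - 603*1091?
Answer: -1/2711984 ≈ -3.6873e-7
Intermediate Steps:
N = -658280 (N = -407 - 657873 = -658280)
1/(N - 2053704) = 1/(-658280 - 2053704) = 1/(-2711984) = -1/2711984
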